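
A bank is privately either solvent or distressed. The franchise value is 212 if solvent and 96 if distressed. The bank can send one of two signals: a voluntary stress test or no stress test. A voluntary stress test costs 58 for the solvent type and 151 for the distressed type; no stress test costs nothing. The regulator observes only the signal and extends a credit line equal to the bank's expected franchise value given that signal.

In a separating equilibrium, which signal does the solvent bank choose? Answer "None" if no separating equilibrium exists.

stress test

Try solvent → stress test, distressed → no stress test:
  Under separation the regulator infers type exactly: stress test → solvent (pays 212), no stress test → distressed (pays 96).
  Solvent: stress test gives 212 − 58 = 154; no stress test gives 96 − 0 = 96. No deviation. ✓
  Distressed: no stress test gives 96 − 0 = 96; stress test gives 212 − 151 = 61. No deviation. ✓
Both hold — the solvent type sends stress test.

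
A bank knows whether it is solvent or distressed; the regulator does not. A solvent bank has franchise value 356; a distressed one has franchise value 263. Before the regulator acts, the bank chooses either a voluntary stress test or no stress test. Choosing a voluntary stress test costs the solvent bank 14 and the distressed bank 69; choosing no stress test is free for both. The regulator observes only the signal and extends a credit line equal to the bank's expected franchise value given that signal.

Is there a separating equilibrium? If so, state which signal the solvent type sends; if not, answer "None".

Try solvent → stress test, distressed → no stress test:
  Under separation the regulator infers type exactly: stress test → solvent (pays 356), no stress test → distressed (pays 263).
  Solvent: stress test gives 356 − 14 = 342; no stress test gives 263 − 0 = 263. No deviation. ✓
  Distressed: no stress test gives 263 − 0 = 263; stress test gives 356 − 69 = 287. Would deviate. ✗
Try solvent → no stress test, distressed → stress test:
  Under separation the regulator infers type exactly: no stress test → solvent (pays 356), stress test → distressed (pays 263).
  Solvent: no stress test gives 356 − 0 = 356; stress test gives 263 − 14 = 249. No deviation. ✓
  Distressed: stress test gives 263 − 69 = 194; no stress test gives 356 − 0 = 356. Would deviate. ✗
Neither assignment is incentive-compatible.

None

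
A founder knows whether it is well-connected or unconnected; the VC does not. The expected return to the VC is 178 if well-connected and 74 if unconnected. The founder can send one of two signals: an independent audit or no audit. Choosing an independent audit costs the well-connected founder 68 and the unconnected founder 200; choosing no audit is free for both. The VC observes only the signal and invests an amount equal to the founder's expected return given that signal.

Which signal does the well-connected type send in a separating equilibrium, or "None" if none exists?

audit

Try well-connected → audit, unconnected → no audit:
  If types separate, audit earns payment 178 and no audit earns 74.
  Well-connected: audit gives 178 − 68 = 110; no audit gives 74 − 0 = 74. No deviation. ✓
  Unconnected: no audit gives 74 − 0 = 74; audit gives 178 − 200 = -22. No deviation. ✓
Both hold — the well-connected type sends audit.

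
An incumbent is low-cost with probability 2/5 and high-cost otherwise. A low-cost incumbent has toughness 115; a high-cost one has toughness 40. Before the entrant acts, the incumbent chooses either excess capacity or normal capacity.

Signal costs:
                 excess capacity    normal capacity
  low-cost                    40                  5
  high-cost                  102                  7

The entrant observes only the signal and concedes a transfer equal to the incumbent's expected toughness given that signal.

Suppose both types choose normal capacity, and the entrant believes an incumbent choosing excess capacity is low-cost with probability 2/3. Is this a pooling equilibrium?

Yes

At the pooled signal (normal capacity) the entrant holds the prior 2/5 and pays 2/5·115 + 3/5·40 = 70. Off-path (excess capacity) belief 2/3 gives 2/3·115 + 1/3·40 = 90.
Low-cost: normal capacity gives 70 − 5 = 65; excess capacity gives 90 − 40 = 50. Stays. ✓
High-cost: normal capacity gives 70 − 7 = 63; excess capacity gives 90 − 102 = -12. Stays. ✓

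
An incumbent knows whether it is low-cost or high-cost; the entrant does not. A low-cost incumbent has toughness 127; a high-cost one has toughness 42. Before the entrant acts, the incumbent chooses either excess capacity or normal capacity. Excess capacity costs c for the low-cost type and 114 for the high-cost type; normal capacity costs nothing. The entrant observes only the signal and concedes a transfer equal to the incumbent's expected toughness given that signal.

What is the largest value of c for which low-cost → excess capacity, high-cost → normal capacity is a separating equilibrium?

Under separation: excess capacity → low-cost (pays 127); normal capacity → high-cost (pays 42).
High-cost: 42 − 0 = 42 ≥ 127 − 114 = 13. Holds regardless of c. ✓
Low-cost: 127 − c ≥ 42 − 0, so c ≤ 127 − 42 = 85.

85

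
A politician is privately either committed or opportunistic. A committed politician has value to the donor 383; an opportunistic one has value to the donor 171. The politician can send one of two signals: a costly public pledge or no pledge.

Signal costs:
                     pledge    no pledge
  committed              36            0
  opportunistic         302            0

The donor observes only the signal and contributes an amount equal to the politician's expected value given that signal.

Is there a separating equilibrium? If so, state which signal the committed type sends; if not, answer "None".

Try committed → pledge, opportunistic → no pledge:
  If types separate, pledge earns payment 383 and no pledge earns 171.
  Committed: pledge gives 383 − 36 = 347; no pledge gives 171 − 0 = 171. No deviation. ✓
  Opportunistic: no pledge gives 171 − 0 = 171; pledge gives 383 − 302 = 81. No deviation. ✓
Both hold — the committed type sends pledge.

pledge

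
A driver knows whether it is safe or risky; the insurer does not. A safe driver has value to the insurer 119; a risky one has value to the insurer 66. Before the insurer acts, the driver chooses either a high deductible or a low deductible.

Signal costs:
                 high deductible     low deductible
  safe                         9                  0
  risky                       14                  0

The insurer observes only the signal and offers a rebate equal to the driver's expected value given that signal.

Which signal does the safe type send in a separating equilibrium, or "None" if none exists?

None

Try safe → high deductible, risky → low deductible:
  Under separation the insurer infers type exactly: high deductible → safe (pays 119), low deductible → risky (pays 66).
  Safe: high deductible gives 119 − 9 = 110; low deductible gives 66 − 0 = 66. No deviation. ✓
  Risky: low deductible gives 66 − 0 = 66; high deductible gives 119 − 14 = 105. Would deviate. ✗
Try safe → low deductible, risky → high deductible:
  Under separation the insurer infers type exactly: low deductible → safe (pays 119), high deductible → risky (pays 66).
  Safe: low deductible gives 119 − 0 = 119; high deductible gives 66 − 9 = 57. No deviation. ✓
  Risky: high deductible gives 66 − 14 = 52; low deductible gives 119 − 0 = 119. Would deviate. ✗
Neither assignment is incentive-compatible.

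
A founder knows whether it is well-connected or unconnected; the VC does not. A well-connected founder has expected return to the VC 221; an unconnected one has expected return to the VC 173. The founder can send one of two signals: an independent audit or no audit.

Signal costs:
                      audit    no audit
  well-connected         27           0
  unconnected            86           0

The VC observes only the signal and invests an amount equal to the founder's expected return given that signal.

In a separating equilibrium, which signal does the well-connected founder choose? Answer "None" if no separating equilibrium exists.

audit

Try well-connected → audit, unconnected → no audit:
  If types separate, audit earns payment 221 and no audit earns 173.
  Well-connected: audit gives 221 − 27 = 194; no audit gives 173 − 0 = 173. No deviation. ✓
  Unconnected: no audit gives 173 − 0 = 173; audit gives 221 − 86 = 135. No deviation. ✓
Both hold — the well-connected type sends audit.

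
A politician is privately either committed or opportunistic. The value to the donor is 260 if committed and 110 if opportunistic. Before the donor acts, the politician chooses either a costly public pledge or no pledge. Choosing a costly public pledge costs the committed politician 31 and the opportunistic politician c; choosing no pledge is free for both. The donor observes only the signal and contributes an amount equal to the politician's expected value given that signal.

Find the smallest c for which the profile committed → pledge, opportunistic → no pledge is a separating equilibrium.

Under separation: pledge → committed (pays 260); no pledge → opportunistic (pays 110).
Committed: 260 − 31 = 229 ≥ 110 − 0 = 110. Holds regardless of c. ✓
Opportunistic: 110 − 0 ≥ 260 − c, so c ≥ 260 − 110 = 150.

150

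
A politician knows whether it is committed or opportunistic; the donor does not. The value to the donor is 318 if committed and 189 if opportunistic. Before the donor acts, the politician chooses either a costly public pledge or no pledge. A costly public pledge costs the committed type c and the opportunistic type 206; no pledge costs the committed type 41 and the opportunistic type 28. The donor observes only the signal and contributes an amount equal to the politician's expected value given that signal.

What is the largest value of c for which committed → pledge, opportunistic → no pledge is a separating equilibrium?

Under separation: pledge → committed (pays 318); no pledge → opportunistic (pays 189).
Opportunistic: 189 − 28 = 161 ≥ 318 − 206 = 112. Holds regardless of c. ✓
Committed: 318 − c ≥ 189 − 41, so c ≤ 318 − 148 = 170.

170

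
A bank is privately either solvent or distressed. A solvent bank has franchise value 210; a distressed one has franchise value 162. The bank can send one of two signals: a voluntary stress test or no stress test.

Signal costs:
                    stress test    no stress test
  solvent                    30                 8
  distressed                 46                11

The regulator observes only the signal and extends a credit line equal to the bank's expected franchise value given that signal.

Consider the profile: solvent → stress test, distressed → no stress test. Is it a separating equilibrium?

No

If types separate, stress test earns payment 210 and no stress test earns 162.
Solvent: stress test gives 210 − 30 = 180; no stress test gives 162 − 8 = 154. No deviation. ✓
Distressed: no stress test gives 162 − 11 = 151; stress test gives 210 − 46 = 164. Would deviate. ✗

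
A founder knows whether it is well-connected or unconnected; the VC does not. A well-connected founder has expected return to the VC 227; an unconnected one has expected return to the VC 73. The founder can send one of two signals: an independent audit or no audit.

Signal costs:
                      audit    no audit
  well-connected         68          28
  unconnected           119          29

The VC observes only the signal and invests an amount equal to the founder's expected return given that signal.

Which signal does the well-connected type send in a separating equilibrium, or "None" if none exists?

None

Try well-connected → audit, unconnected → no audit:
  Under separation the VC infers type exactly: audit → well-connected (pays 227), no audit → unconnected (pays 73).
  Well-connected: audit gives 227 − 68 = 159; no audit gives 73 − 28 = 45. No deviation. ✓
  Unconnected: no audit gives 73 − 29 = 44; audit gives 227 − 119 = 108. Would deviate. ✗
Try well-connected → no audit, unconnected → audit:
  Under separation the VC infers type exactly: no audit → well-connected (pays 227), audit → unconnected (pays 73).
  Well-connected: no audit gives 227 − 28 = 199; audit gives 73 − 68 = 5. No deviation. ✓
  Unconnected: audit gives 73 − 119 = -46; no audit gives 227 − 29 = 198. Would deviate. ✗
Neither assignment is incentive-compatible.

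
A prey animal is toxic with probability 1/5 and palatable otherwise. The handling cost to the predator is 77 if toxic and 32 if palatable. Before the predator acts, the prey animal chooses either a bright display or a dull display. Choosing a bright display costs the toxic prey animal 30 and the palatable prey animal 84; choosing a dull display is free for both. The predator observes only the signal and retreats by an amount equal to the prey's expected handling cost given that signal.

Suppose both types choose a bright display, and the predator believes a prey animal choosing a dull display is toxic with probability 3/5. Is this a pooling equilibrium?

At the pooled signal (bright display) the predator holds the prior 1/5 and pays 1/5·77 + 4/5·32 = 41. Off-path (dull display) belief 3/5 gives 3/5·77 + 2/5·32 = 59.
Toxic: bright display gives 41 − 30 = 11; dull display gives 59 − 0 = 59. Deviates. ✗
Palatable: bright display gives 41 − 84 = -43; dull display gives 59 − 0 = 59. Deviates. ✗

No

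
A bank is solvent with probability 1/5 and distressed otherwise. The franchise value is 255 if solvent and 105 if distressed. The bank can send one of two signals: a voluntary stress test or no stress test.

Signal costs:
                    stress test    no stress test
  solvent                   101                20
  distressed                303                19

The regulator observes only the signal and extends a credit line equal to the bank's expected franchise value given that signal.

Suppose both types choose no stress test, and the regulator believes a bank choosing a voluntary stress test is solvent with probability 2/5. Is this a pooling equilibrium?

Yes

At the pooled signal (no stress test) the regulator holds the prior 1/5 and pays 1/5·255 + 4/5·105 = 135. Off-path (stress test) belief 2/5 gives 2/5·255 + 3/5·105 = 165.
Solvent: no stress test gives 135 − 20 = 115; stress test gives 165 − 101 = 64. Stays. ✓
Distressed: no stress test gives 135 − 19 = 116; stress test gives 165 − 303 = -138. Stays. ✓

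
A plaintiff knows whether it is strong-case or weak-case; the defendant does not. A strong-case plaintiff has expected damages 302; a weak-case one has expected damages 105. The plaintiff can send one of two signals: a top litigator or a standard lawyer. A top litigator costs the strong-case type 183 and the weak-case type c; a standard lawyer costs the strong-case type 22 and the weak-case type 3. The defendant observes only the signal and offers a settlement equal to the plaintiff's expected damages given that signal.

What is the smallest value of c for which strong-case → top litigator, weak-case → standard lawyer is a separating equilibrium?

200

Under separation: top litigator → strong-case (pays 302); standard lawyer → weak-case (pays 105).
Strong-case: 302 − 183 = 119 ≥ 105 − 22 = 83. Holds regardless of c. ✓
Weak-case: 105 − 3 ≥ 302 − c, so c ≥ 302 − 102 = 200.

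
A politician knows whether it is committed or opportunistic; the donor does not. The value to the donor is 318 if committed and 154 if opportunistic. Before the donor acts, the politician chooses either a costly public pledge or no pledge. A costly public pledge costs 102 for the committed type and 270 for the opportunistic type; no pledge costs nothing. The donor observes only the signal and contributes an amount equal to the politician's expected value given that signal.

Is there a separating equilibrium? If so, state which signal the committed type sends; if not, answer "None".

pledge

Try committed → pledge, opportunistic → no pledge:
  Under separation the donor infers type exactly: pledge → committed (pays 318), no pledge → opportunistic (pays 154).
  Committed: pledge gives 318 − 102 = 216; no pledge gives 154 − 0 = 154. No deviation. ✓
  Opportunistic: no pledge gives 154 − 0 = 154; pledge gives 318 − 270 = 48. No deviation. ✓
Both hold — the committed type sends pledge.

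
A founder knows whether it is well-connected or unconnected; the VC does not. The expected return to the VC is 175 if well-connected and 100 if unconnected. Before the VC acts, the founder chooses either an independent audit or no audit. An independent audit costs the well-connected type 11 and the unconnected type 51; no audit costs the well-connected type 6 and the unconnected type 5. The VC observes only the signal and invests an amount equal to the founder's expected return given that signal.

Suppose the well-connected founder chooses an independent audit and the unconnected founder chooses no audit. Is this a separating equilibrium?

If types separate, audit earns payment 175 and no audit earns 100.
Well-connected: audit gives 175 − 11 = 164; no audit gives 100 − 6 = 94. No deviation. ✓
Unconnected: no audit gives 100 − 5 = 95; audit gives 175 − 51 = 124. Would deviate. ✗

No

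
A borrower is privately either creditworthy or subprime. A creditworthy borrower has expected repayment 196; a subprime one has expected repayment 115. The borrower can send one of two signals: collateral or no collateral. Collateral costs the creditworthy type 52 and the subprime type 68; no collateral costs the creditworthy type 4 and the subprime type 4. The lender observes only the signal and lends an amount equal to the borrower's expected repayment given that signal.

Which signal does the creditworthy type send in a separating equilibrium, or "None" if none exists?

None

Try creditworthy → collateral, subprime → no collateral:
  If types separate, collateral earns payment 196 and no collateral earns 115.
  Creditworthy: collateral gives 196 − 52 = 144; no collateral gives 115 − 4 = 111. No deviation. ✓
  Subprime: no collateral gives 115 − 4 = 111; collateral gives 196 − 68 = 128. Would deviate. ✗
Try creditworthy → no collateral, subprime → collateral:
  If types separate, no collateral earns payment 196 and collateral earns 115.
  Creditworthy: no collateral gives 196 − 4 = 192; collateral gives 115 − 52 = 63. No deviation. ✓
  Subprime: collateral gives 115 − 68 = 47; no collateral gives 196 − 4 = 192. Would deviate. ✗
Neither assignment is incentive-compatible.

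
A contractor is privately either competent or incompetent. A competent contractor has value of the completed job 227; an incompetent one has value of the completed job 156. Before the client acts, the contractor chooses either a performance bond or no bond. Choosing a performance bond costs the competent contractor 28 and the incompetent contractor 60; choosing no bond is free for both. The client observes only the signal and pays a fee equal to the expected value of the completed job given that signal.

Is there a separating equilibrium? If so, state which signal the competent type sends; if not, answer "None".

Try competent → bond, incompetent → no bond:
  If types separate, bond earns payment 227 and no bond earns 156.
  Competent: bond gives 227 − 28 = 199; no bond gives 156 − 0 = 156. No deviation. ✓
  Incompetent: no bond gives 156 − 0 = 156; bond gives 227 − 60 = 167. Would deviate. ✗
Try competent → no bond, incompetent → bond:
  If types separate, no bond earns payment 227 and bond earns 156.
  Competent: no bond gives 227 − 0 = 227; bond gives 156 − 28 = 128. No deviation. ✓
  Incompetent: bond gives 156 − 60 = 96; no bond gives 227 − 0 = 227. Would deviate. ✗
Neither assignment is incentive-compatible.

None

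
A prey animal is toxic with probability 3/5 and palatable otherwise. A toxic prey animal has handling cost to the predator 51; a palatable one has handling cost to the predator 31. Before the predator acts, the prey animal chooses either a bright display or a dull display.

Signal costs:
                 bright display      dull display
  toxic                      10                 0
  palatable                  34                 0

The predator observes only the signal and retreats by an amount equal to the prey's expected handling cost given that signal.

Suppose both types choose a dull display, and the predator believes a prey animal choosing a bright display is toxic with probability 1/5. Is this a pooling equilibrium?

Yes

At the pooled signal (dull display) the predator holds the prior 3/5 and pays 3/5·51 + 2/5·31 = 43. Off-path (bright display) belief 1/5 gives 1/5·51 + 4/5·31 = 35.
Toxic: dull display gives 43 − 0 = 43; bright display gives 35 − 10 = 25. Stays. ✓
Palatable: dull display gives 43 − 0 = 43; bright display gives 35 − 34 = 1. Stays. ✓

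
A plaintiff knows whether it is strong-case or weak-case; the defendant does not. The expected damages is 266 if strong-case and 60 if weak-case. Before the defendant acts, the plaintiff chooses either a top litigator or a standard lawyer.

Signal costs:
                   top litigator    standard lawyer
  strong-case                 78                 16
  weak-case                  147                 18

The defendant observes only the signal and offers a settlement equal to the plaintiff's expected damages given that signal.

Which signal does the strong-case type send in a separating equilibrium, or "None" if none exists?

None

Try strong-case → top litigator, weak-case → standard lawyer:
  Under separation the defendant infers type exactly: top litigator → strong-case (pays 266), standard lawyer → weak-case (pays 60).
  Strong-case: top litigator gives 266 − 78 = 188; standard lawyer gives 60 − 16 = 44. No deviation. ✓
  Weak-case: standard lawyer gives 60 − 18 = 42; top litigator gives 266 − 147 = 119. Would deviate. ✗
Try strong-case → standard lawyer, weak-case → top litigator:
  Under separation the defendant infers type exactly: standard lawyer → strong-case (pays 266), top litigator → weak-case (pays 60).
  Strong-case: standard lawyer gives 266 − 16 = 250; top litigator gives 60 − 78 = -18. No deviation. ✓
  Weak-case: top litigator gives 60 − 147 = -87; standard lawyer gives 266 − 18 = 248. Would deviate. ✗
Neither assignment is incentive-compatible.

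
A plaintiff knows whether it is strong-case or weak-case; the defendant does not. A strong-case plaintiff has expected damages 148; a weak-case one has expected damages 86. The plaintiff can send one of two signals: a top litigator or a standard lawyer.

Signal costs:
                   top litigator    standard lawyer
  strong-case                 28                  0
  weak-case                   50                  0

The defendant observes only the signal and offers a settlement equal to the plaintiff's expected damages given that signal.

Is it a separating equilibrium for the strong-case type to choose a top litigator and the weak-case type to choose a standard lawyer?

No

Under separation the defendant infers type exactly: top litigator → strong-case (pays 148), standard lawyer → weak-case (pays 86).
Strong-case: top litigator gives 148 − 28 = 120; standard lawyer gives 86 − 0 = 86. No deviation. ✓
Weak-case: standard lawyer gives 86 − 0 = 86; top litigator gives 148 − 50 = 98. Would deviate. ✗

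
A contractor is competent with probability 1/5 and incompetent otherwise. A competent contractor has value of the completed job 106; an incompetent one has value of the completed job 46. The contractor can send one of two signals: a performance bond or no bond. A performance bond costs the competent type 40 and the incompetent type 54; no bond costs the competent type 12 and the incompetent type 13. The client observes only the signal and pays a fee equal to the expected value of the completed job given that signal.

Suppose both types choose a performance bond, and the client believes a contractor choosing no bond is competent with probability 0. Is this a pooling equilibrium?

At the pooled signal (bond) the client holds the prior 1/5 and pays 1/5·106 + 4/5·46 = 58. Off-path (no bond) belief 0 gives 0·106 + 1·46 = 46.
Competent: bond gives 58 − 40 = 18; no bond gives 46 − 12 = 34. Deviates. ✗
Incompetent: bond gives 58 − 54 = 4; no bond gives 46 − 13 = 33. Deviates. ✗

No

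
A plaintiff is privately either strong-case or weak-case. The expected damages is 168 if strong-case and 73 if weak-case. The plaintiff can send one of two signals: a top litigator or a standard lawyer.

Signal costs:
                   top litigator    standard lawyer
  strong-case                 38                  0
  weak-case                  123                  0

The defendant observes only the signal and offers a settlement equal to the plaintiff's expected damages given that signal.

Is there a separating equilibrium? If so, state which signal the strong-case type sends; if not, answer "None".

top litigator

Try strong-case → top litigator, weak-case → standard lawyer:
  If types separate, top litigator earns payment 168 and standard lawyer earns 73.
  Strong-case: top litigator gives 168 − 38 = 130; standard lawyer gives 73 − 0 = 73. No deviation. ✓
  Weak-case: standard lawyer gives 73 − 0 = 73; top litigator gives 168 − 123 = 45. No deviation. ✓
Both hold — the strong-case type sends top litigator.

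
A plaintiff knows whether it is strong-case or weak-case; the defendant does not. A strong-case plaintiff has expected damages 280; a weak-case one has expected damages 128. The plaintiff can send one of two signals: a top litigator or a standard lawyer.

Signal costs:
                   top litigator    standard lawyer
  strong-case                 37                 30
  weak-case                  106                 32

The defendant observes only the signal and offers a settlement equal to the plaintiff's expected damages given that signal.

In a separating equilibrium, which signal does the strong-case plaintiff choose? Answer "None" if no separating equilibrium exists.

None

Try strong-case → top litigator, weak-case → standard lawyer:
  If types separate, top litigator earns payment 280 and standard lawyer earns 128.
  Strong-case: top litigator gives 280 − 37 = 243; standard lawyer gives 128 − 30 = 98. No deviation. ✓
  Weak-case: standard lawyer gives 128 − 32 = 96; top litigator gives 280 − 106 = 174. Would deviate. ✗
Try strong-case → standard lawyer, weak-case → top litigator:
  If types separate, standard lawyer earns payment 280 and top litigator earns 128.
  Strong-case: standard lawyer gives 280 − 30 = 250; top litigator gives 128 − 37 = 91. No deviation. ✓
  Weak-case: top litigator gives 128 − 106 = 22; standard lawyer gives 280 − 32 = 248. Would deviate. ✗
Neither assignment is incentive-compatible.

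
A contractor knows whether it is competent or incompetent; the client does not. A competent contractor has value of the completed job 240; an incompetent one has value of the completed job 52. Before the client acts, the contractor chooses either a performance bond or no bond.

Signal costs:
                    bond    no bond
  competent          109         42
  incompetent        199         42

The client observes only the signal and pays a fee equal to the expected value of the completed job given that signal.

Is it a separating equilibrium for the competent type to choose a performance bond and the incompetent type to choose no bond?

If types separate, bond earns payment 240 and no bond earns 52.
Competent: bond gives 240 − 109 = 131; no bond gives 52 − 42 = 10. No deviation. ✓
Incompetent: no bond gives 52 − 42 = 10; bond gives 240 − 199 = 41. Would deviate. ✗

No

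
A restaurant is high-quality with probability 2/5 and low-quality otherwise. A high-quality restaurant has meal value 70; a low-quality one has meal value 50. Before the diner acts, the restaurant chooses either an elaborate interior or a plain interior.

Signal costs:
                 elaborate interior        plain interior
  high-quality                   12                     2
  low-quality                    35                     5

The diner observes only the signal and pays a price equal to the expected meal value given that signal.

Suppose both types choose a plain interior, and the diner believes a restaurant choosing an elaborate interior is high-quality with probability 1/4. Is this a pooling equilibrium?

Yes

At the pooled signal (plain interior) the diner holds the prior 2/5 and pays 2/5·70 + 3/5·50 = 58. Off-path (elaborate interior) belief 1/4 gives 1/4·70 + 3/4·50 = 55.
High-quality: plain interior gives 58 − 2 = 56; elaborate interior gives 55 − 12 = 43. Stays. ✓
Low-quality: plain interior gives 58 − 5 = 53; elaborate interior gives 55 − 35 = 20. Stays. ✓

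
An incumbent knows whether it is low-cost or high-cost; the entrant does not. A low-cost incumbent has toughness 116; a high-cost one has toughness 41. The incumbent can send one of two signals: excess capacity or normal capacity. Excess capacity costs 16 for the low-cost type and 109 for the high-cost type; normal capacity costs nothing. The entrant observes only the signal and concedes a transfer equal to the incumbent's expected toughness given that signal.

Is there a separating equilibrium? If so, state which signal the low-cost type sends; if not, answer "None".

excess capacity

Try low-cost → excess capacity, high-cost → normal capacity:
  If types separate, excess capacity earns payment 116 and normal capacity earns 41.
  Low-cost: excess capacity gives 116 − 16 = 100; normal capacity gives 41 − 0 = 41. No deviation. ✓
  High-cost: normal capacity gives 41 − 0 = 41; excess capacity gives 116 − 109 = 7. No deviation. ✓
Both hold — the low-cost type sends excess capacity.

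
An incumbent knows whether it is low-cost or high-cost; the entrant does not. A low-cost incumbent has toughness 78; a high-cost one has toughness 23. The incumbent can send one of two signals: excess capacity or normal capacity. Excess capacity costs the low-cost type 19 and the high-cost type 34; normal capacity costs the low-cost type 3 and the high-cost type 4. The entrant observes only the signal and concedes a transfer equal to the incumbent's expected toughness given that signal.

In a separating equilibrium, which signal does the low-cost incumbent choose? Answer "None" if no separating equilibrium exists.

None

Try low-cost → excess capacity, high-cost → normal capacity:
  If types separate, excess capacity earns payment 78 and normal capacity earns 23.
  Low-cost: excess capacity gives 78 − 19 = 59; normal capacity gives 23 − 3 = 20. No deviation. ✓
  High-cost: normal capacity gives 23 − 4 = 19; excess capacity gives 78 − 34 = 44. Would deviate. ✗
Try low-cost → normal capacity, high-cost → excess capacity:
  If types separate, normal capacity earns payment 78 and excess capacity earns 23.
  Low-cost: normal capacity gives 78 − 3 = 75; excess capacity gives 23 − 19 = 4. No deviation. ✓
  High-cost: excess capacity gives 23 − 34 = -11; normal capacity gives 78 − 4 = 74. Would deviate. ✗
Neither assignment is incentive-compatible.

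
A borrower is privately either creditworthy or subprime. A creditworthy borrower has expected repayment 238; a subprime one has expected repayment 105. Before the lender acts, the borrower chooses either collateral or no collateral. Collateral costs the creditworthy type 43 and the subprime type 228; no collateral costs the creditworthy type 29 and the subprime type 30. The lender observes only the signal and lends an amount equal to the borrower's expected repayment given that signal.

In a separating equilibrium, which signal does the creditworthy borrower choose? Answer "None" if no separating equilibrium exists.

Try creditworthy → collateral, subprime → no collateral:
  If types separate, collateral earns payment 238 and no collateral earns 105.
  Creditworthy: collateral gives 238 − 43 = 195; no collateral gives 105 − 29 = 76. No deviation. ✓
  Subprime: no collateral gives 105 − 30 = 75; collateral gives 238 − 228 = 10. No deviation. ✓
Both hold — the creditworthy type sends collateral.

collateral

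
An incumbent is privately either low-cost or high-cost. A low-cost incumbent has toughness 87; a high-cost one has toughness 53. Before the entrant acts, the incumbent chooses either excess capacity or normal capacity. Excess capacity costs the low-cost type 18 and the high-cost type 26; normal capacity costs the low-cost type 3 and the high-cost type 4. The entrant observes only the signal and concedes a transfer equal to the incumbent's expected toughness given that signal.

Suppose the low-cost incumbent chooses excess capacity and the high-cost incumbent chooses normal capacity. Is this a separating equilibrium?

No

Under separation the entrant infers type exactly: excess capacity → low-cost (pays 87), normal capacity → high-cost (pays 53).
Low-cost: excess capacity gives 87 − 18 = 69; normal capacity gives 53 − 3 = 50. No deviation. ✓
High-cost: normal capacity gives 53 − 4 = 49; excess capacity gives 87 − 26 = 61. Would deviate. ✗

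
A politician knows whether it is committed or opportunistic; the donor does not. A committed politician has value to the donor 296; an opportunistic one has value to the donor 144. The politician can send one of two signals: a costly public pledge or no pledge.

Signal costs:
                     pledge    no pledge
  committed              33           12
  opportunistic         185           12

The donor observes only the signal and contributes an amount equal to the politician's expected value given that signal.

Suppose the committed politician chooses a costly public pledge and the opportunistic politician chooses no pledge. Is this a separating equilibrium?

If types separate, pledge earns payment 296 and no pledge earns 144.
Committed: pledge gives 296 − 33 = 263; no pledge gives 144 − 12 = 132. No deviation. ✓
Opportunistic: no pledge gives 144 − 12 = 132; pledge gives 296 − 185 = 111. No deviation. ✓
Neither type gains from mimicking the other.

Yes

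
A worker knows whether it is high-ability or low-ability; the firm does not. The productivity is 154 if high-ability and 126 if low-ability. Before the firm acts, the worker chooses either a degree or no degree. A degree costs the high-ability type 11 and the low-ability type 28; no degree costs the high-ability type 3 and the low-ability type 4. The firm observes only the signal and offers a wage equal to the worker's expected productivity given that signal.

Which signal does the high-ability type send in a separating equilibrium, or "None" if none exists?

None

Try high-ability → degree, low-ability → no degree:
  Under separation the firm infers type exactly: degree → high-ability (pays 154), no degree → low-ability (pays 126).
  High-ability: degree gives 154 − 11 = 143; no degree gives 126 − 3 = 123. No deviation. ✓
  Low-ability: no degree gives 126 − 4 = 122; degree gives 154 − 28 = 126. Would deviate. ✗
Try high-ability → no degree, low-ability → degree:
  Under separation the firm infers type exactly: no degree → high-ability (pays 154), degree → low-ability (pays 126).
  High-ability: no degree gives 154 − 3 = 151; degree gives 126 − 11 = 115. No deviation. ✓
  Low-ability: degree gives 126 − 28 = 98; no degree gives 154 − 4 = 150. Would deviate. ✗
Neither assignment is incentive-compatible.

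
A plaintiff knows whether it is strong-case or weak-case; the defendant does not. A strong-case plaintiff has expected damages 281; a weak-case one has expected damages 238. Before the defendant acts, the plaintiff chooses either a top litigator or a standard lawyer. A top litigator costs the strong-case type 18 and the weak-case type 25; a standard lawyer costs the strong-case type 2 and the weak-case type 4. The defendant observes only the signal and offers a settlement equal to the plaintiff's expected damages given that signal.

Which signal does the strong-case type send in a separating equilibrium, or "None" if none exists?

Try strong-case → top litigator, weak-case → standard lawyer:
  Under separation the defendant infers type exactly: top litigator → strong-case (pays 281), standard lawyer → weak-case (pays 238).
  Strong-case: top litigator gives 281 − 18 = 263; standard lawyer gives 238 − 2 = 236. No deviation. ✓
  Weak-case: standard lawyer gives 238 − 4 = 234; top litigator gives 281 − 25 = 256. Would deviate. ✗
Try strong-case → standard lawyer, weak-case → top litigator:
  Under separation the defendant infers type exactly: standard lawyer → strong-case (pays 281), top litigator → weak-case (pays 238).
  Strong-case: standard lawyer gives 281 − 2 = 279; top litigator gives 238 − 18 = 220. No deviation. ✓
  Weak-case: top litigator gives 238 − 25 = 213; standard lawyer gives 281 − 4 = 277. Would deviate. ✗
Neither assignment is incentive-compatible.

None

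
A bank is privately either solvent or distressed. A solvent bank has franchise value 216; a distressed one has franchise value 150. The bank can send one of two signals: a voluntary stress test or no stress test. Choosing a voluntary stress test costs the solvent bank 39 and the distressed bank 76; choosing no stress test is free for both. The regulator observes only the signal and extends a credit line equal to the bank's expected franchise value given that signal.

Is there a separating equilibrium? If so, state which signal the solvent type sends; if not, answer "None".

Try solvent → stress test, distressed → no stress test:
  Under separation the regulator infers type exactly: stress test → solvent (pays 216), no stress test → distressed (pays 150).
  Solvent: stress test gives 216 − 39 = 177; no stress test gives 150 − 0 = 150. No deviation. ✓
  Distressed: no stress test gives 150 − 0 = 150; stress test gives 216 − 76 = 140. No deviation. ✓
Both hold — the solvent type sends stress test.

stress test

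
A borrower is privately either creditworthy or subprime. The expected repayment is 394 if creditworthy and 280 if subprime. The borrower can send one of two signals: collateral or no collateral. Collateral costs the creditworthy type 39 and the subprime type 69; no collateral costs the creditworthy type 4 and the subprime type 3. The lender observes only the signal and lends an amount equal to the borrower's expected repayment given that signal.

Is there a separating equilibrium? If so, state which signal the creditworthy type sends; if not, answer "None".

None

Try creditworthy → collateral, subprime → no collateral:
  Under separation the lender infers type exactly: collateral → creditworthy (pays 394), no collateral → subprime (pays 280).
  Creditworthy: collateral gives 394 − 39 = 355; no collateral gives 280 − 4 = 276. No deviation. ✓
  Subprime: no collateral gives 280 − 3 = 277; collateral gives 394 − 69 = 325. Would deviate. ✗
Try creditworthy → no collateral, subprime → collateral:
  Under separation the lender infers type exactly: no collateral → creditworthy (pays 394), collateral → subprime (pays 280).
  Creditworthy: no collateral gives 394 − 4 = 390; collateral gives 280 − 39 = 241. No deviation. ✓
  Subprime: collateral gives 280 − 69 = 211; no collateral gives 394 − 3 = 391. Would deviate. ✗
Neither assignment is incentive-compatible.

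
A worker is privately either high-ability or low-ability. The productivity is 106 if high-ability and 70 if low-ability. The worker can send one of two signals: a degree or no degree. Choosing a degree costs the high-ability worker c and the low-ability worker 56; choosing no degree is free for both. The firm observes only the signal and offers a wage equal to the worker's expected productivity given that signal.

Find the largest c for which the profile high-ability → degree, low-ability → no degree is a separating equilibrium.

36

Under separation: degree → high-ability (pays 106); no degree → low-ability (pays 70).
Low-ability: 70 − 0 = 70 ≥ 106 − 56 = 50. Holds regardless of c. ✓
High-ability: 106 − c ≥ 70 − 0, so c ≤ 106 − 70 = 36.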